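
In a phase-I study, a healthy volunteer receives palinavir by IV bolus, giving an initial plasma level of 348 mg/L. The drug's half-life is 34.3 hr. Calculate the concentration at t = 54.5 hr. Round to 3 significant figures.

116 mg/L

k = ln 2 / 34.3 = 0.02021 hr⁻¹
C(t) = C₀ e^(−kt) = 348 × e^(−0.02021 × 54.5) = 348 × e^(−1.101) = 348 × 0.3324 ≈ 116 mg/L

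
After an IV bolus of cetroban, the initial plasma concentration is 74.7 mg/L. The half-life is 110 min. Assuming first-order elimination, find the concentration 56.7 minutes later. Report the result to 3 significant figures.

52.3 mg/L

k = ln 2 / 110 = 0.006301 min⁻¹
56.7 min is 0.5155 half-lives, so C = 74.7 × (1/2)^0.5155 = 74.7 × 0.6996 ≈ 52.3 mg/L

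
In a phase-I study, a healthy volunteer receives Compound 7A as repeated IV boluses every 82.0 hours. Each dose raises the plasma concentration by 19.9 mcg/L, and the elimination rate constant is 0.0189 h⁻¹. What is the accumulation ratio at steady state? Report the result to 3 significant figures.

Fraction remaining after one interval: e^(−kτ) = e^(−0.01890 × 82.0) = 0.2123
R = 1 / (1 − 0.2123) = 1 / 0.7877 ≈ 1.27

1.27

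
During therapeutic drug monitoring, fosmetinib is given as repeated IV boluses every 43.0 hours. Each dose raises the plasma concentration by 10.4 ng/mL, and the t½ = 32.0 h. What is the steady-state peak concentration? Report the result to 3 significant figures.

17.2 ng/mL

k = ln 2 / 32.0 = 0.02166 h⁻¹
Fraction remaining after one interval: e^(−kτ) = e^(−0.02166 × 43.0) = 0.3940
R = 1 / (1 − 0.3940) = 1.650
Css,max = 10.4 × 1.650 ≈ 17.2 ng/mL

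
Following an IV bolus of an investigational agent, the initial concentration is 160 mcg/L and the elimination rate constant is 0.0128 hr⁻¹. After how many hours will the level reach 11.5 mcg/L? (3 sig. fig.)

C(t) = C₀ e^(−kt)  ⇒  t = ln(C₀/C) / k
t = ln(160/11.5) / 0.01280 = 2.633 / 0.01280 ≈ 206 hours

206 hours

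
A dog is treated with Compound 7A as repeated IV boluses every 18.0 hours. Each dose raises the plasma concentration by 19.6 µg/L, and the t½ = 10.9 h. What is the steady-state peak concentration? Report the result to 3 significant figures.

28.8 µg/L

k = ln 2 / 10.9 = 0.06359 h⁻¹
Fraction remaining after one interval: e^(−kτ) = e^(−0.06359 × 18.0) = 0.3183
R = 1 / (1 − 0.3183) = 1.467
Css,max = 19.6 × 1.467 ≈ 28.8 µg/L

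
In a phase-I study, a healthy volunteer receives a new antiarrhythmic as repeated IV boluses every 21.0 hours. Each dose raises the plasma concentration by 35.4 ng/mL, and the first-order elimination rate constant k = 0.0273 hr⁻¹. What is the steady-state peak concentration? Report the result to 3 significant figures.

81.1 ng/mL

Fraction remaining after one interval: e^(−kτ) = e^(−0.02730 × 21.0) = 0.5637
R = 1 / (1 − 0.5637) = 2.292
Css,max = 35.4 × 2.292 ≈ 81.1 ng/mL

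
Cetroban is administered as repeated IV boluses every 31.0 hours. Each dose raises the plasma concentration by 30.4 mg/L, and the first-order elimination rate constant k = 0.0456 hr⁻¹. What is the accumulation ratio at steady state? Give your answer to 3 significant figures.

1.32

Fraction remaining after one interval: e^(−kτ) = e^(−0.04560 × 31.0) = 0.2433
R = 1 / (1 − 0.2433) = 1 / 0.7567 ≈ 1.32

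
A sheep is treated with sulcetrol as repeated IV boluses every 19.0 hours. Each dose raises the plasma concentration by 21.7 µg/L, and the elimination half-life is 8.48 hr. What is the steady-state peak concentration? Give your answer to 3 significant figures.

27.5 µg/L

k = ln 2 / 8.48 = 0.08174 hr⁻¹
Fraction remaining after one interval: e^(−kτ) = e^(−0.08174 × 19.0) = 0.2116
R = 1 / (1 − 0.2116) = 1.268
Css,max = 21.7 × 1.268 ≈ 27.5 µg/L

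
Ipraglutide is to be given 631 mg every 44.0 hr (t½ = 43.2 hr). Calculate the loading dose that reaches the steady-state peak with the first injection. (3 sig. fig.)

1250 mg

k = ln 2 / 43.2 = 0.01605 hr⁻¹
Accumulation ratio R = 1 / (1 − e^(−kτ)) = 1 / (1 − e^(−0.01605×44.0)) = 1 / (1 − 0.4936) = 1.975
Loading dose = maintenance dose × R = 631 × 1.975 ≈ 1250 mg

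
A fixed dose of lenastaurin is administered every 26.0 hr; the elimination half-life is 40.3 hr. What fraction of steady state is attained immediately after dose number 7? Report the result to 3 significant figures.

0.956

k = ln 2 / 40.3 = 0.01720 hr⁻¹
f_n = 1 − e^(−nkτ) = 1 − e^(−7 × 0.01720 × 26.0) = 1 − e^(−3.130) = 1 − 0.04370 ≈ 0.956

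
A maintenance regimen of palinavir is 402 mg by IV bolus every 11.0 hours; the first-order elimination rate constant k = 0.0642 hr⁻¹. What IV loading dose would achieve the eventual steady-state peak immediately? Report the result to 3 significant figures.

794 mg

Accumulation ratio R = 1 / (1 − e^(−kτ)) = 1 / (1 − e^(−0.06420×11.0)) = 1 / (1 − 0.4935) = 1.974
Loading dose = maintenance dose × R = 402 × 1.974 ≈ 794 mg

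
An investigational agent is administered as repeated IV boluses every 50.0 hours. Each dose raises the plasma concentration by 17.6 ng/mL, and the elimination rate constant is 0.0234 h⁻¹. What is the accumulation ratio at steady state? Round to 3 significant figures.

1.45

Fraction remaining after one interval: e^(−kτ) = e^(−0.02340 × 50.0) = 0.3104
R = 1 / (1 − 0.3104) = 1 / 0.6896 ≈ 1.45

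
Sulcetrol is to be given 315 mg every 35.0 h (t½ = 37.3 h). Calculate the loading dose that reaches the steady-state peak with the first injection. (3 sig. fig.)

659 mg

k = ln 2 / 37.3 = 0.01858 h⁻¹
Accumulation ratio R = 1 / (1 − e^(−kτ)) = 1 / (1 − e^(−0.01858×35.0)) = 1 / (1 − 0.5218) = 2.091
Loading dose = maintenance dose × R = 315 × 2.091 ≈ 659 mg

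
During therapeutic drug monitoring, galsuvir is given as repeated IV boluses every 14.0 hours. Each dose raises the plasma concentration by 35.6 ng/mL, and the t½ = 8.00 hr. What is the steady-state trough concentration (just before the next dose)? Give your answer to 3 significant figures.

k = ln 2 / 8.00 = 0.08664 hr⁻¹
Fraction remaining after one interval: e^(−kτ) = e^(−0.08664 × 14.0) = 0.2973
R = 1 / (1 − 0.2973) = 1.423
Css,max = 35.6 × 1.423 = 50.66 ng/mL
Css,min = Css,max × e^(−kτ) = 50.66 × 0.2973 ≈ 15.1 ng/mL

15.1 ng/mL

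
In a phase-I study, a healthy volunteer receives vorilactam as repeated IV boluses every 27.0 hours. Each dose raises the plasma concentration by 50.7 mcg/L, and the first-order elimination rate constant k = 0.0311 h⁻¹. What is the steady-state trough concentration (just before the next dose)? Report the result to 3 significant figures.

Fraction remaining after one interval: e^(−kτ) = e^(−0.03110 × 27.0) = 0.4318
R = 1 / (1 − 0.4318) = 1.760
Css,max = 50.7 × 1.760 = 89.24 mcg/L
Css,min = Css,max × e^(−kτ) = 89.24 × 0.4318 ≈ 38.5 mcg/L

38.5 mcg/L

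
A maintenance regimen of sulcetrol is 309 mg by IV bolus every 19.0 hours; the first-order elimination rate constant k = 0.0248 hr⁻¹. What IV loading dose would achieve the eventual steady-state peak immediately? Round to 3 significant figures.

Accumulation ratio R = 1 / (1 − e^(−kτ)) = 1 / (1 − e^(−0.02480×19.0)) = 1 / (1 − 0.6243) = 2.661
Loading dose = maintenance dose × R = 309 × 2.661 ≈ 822 mg

822 mg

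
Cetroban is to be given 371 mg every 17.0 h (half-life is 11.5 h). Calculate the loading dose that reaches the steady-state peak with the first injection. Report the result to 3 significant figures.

579 mg

k = ln 2 / 11.5 = 0.06027 h⁻¹
Accumulation ratio R = 1 / (1 − e^(−kτ)) = 1 / (1 − e^(−0.06027×17.0)) = 1 / (1 − 0.3589) = 1.560
Loading dose = maintenance dose × R = 371 × 1.560 ≈ 579 mg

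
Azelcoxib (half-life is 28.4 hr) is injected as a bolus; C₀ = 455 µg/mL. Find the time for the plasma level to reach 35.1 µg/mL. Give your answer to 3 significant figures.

105 hours

k = ln 2 / 28.4 = 0.02441 hr⁻¹
C(t) = C₀ e^(−kt)  ⇒  t = ln(C₀/C) / k
t = ln(455/35.1) / 0.02441 = 2.562 / 0.02441 ≈ 105 hours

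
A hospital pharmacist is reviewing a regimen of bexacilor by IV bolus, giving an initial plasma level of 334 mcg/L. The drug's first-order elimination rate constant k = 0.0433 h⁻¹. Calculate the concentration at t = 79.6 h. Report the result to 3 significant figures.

C(t) = C₀ e^(−kt) = 334 × e^(−0.04330 × 79.6) = 334 × e^(−3.447) = 334 × 0.03185 ≈ 10.6 mcg/L

10.6 mcg/L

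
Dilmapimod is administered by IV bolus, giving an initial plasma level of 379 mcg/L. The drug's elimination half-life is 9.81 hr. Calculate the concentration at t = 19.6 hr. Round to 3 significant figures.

k = ln 2 / 9.81 = 0.07066 hr⁻¹
C(t) = C₀ e^(−kt) = 379 × e^(−0.07066 × 19.6) = 379 × e^(−1.385) = 379 × 0.2504 ≈ 94.9 mcg/L

94.9 mcg/L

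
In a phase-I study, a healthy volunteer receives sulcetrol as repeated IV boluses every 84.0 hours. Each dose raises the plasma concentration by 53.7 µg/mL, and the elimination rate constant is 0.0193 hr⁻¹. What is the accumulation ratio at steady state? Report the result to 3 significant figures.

1.25

Fraction remaining after one interval: e^(−kτ) = e^(−0.01930 × 84.0) = 0.1977
R = 1 / (1 − 0.1977) = 1 / 0.8023 ≈ 1.25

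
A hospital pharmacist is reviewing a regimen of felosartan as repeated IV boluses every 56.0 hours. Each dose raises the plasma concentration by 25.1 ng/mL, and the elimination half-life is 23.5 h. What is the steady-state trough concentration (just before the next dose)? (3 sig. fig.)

5.95 ng/mL

k = ln 2 / 23.5 = 0.02950 h⁻¹
Fraction remaining after one interval: e^(−kτ) = e^(−0.02950 × 56.0) = 0.1917
R = 1 / (1 − 0.1917) = 1.237
Css,max = 25.1 × 1.237 = 31.05 ng/mL
Css,min = Css,max × e^(−kτ) = 31.05 × 0.1917 ≈ 5.95 ng/mL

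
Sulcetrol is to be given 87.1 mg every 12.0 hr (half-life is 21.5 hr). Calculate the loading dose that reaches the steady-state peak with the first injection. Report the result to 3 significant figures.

271 mg

k = ln 2 / 21.5 = 0.03224 hr⁻¹
Accumulation ratio R = 1 / (1 − e^(−kτ)) = 1 / (1 − e^(−0.03224×12.0)) = 1 / (1 − 0.6792) = 3.117
Loading dose = maintenance dose × R = 87.1 × 3.117 ≈ 271 mg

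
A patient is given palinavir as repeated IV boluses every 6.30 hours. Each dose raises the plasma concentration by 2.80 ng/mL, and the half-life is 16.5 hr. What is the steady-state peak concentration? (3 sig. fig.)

k = ln 2 / 16.5 = 0.04201 hr⁻¹
Fraction remaining after one interval: e^(−kτ) = e^(−0.04201 × 6.30) = 0.7675
R = 1 / (1 − 0.7675) = 4.301
Css,max = 2.80 × 4.301 ≈ 12.0 ng/mL

12.0 ng/mL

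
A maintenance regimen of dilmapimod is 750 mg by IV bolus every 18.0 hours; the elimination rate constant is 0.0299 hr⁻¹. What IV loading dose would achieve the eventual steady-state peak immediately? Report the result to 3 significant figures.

Accumulation ratio R = 1 / (1 − e^(−kτ)) = 1 / (1 − e^(−0.02990×18.0)) = 1 / (1 − 0.5838) = 2.403
Loading dose = maintenance dose × R = 750 × 2.403 ≈ 1800 mg

1800 mg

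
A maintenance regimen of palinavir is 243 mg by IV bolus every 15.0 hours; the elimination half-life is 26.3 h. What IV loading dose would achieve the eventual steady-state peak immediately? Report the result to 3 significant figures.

744 mg

k = ln 2 / 26.3 = 0.02636 h⁻¹
Accumulation ratio R = 1 / (1 − e^(−kτ)) = 1 / (1 − e^(−0.02636×15.0)) = 1 / (1 − 0.6735) = 3.062
Loading dose = maintenance dose × R = 243 × 3.062 ≈ 744 mg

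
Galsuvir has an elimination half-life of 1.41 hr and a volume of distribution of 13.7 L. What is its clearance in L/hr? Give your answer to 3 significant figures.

6.73 L/hr

k = ln 2 / t½ = ln 2 / 1.41 = 0.4916 hr⁻¹
CL = k · V = 0.4916 × 13.7 ≈ 6.73 L/hr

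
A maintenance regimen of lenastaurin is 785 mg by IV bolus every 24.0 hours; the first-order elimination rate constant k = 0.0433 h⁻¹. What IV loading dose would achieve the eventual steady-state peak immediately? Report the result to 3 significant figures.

Accumulation ratio R = 1 / (1 − e^(−kτ)) = 1 / (1 − e^(−0.04330×24.0)) = 1 / (1 − 0.3537) = 1.547
Loading dose = maintenance dose × R = 785 × 1.547 ≈ 1210 mg

1210 mg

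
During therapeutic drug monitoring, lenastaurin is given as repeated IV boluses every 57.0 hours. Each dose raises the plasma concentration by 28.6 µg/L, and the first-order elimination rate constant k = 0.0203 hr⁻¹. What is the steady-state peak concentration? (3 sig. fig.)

Fraction remaining after one interval: e^(−kτ) = e^(−0.02030 × 57.0) = 0.3144
R = 1 / (1 − 0.3144) = 1.459
Css,max = 28.6 × 1.459 ≈ 41.7 µg/L

41.7 µg/L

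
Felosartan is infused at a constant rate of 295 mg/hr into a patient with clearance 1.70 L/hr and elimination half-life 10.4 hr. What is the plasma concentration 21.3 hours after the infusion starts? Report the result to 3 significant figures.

132 µg/mL

Css = rate / CL = 295 / 1.70 = 173.5 µg/mL
k = ln 2 / 10.4 = 0.06665 hr⁻¹
C(t) = Css (1 − e^(−kt)) = 173.5 × (1 − e^(−1.420)) = 173.5 × 0.7582 ≈ 132 µg/mL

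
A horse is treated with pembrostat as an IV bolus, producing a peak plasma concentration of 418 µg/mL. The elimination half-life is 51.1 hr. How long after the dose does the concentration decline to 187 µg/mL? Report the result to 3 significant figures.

k = ln 2 / 51.1 = 0.01356 hr⁻¹
C(t) = C₀ e^(−kt)  ⇒  t = ln(C₀/C) / k
t = ln(418/187) / 0.01356 = 0.8044 / 0.01356 ≈ 59.3 hours

59.3 hours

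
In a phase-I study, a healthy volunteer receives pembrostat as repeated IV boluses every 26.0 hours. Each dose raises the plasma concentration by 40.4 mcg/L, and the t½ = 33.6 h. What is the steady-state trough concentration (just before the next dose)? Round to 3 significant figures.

k = ln 2 / 33.6 = 0.02063 h⁻¹
Fraction remaining after one interval: e^(−kτ) = e^(−0.02063 × 26.0) = 0.5849
R = 1 / (1 − 0.5849) = 2.409
Css,max = 40.4 × 2.409 = 97.32 mcg/L
Css,min = Css,max × e^(−kτ) = 97.32 × 0.5849 ≈ 56.9 mcg/L

56.9 mcg/L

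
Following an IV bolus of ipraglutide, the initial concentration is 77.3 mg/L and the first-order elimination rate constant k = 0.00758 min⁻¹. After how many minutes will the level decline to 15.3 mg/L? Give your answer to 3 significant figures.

214 minutes

C(t) = C₀ e^(−kt)  ⇒  t = ln(C₀/C) / k
t = ln(77.3/15.3) / 0.007580 = 1.620 / 0.007580 ≈ 214 minutes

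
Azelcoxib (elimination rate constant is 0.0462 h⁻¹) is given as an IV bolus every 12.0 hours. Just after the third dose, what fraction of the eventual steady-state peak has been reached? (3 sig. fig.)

0.810

f_n = 1 − e^(−nkτ) = 1 − e^(−3 × 0.04620 × 12.0) = 1 − e^(−1.663) = 1 − 0.1895 ≈ 0.810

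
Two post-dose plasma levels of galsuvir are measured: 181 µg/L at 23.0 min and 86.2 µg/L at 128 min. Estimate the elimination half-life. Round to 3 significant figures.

98.1 minutes

k = ln(C₁/C₂) / (t₂ − t₁) = ln(181/86.2) / (128 − 23.0)
  = 0.7418 / 105.0 = 0.007065 min⁻¹
t½ = ln 2 / k = ln 2 / 0.007065 ≈ 98.1 minutes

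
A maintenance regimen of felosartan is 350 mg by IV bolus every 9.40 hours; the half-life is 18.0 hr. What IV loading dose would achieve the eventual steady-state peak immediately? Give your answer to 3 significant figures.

k = ln 2 / 18.0 = 0.03851 hr⁻¹
Accumulation ratio R = 1 / (1 − e^(−kτ)) = 1 / (1 − e^(−0.03851×9.40)) = 1 / (1 − 0.6963) = 3.293
Loading dose = maintenance dose × R = 350 × 3.293 ≈ 1150 mg

1150 mg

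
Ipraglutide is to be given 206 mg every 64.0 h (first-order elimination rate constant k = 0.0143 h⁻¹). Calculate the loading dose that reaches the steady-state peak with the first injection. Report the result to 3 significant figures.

344 mg

Accumulation ratio R = 1 / (1 − e^(−kτ)) = 1 / (1 − e^(−0.01430×64.0)) = 1 / (1 − 0.4004) = 1.668
Loading dose = maintenance dose × R = 206 × 1.668 ≈ 344 mg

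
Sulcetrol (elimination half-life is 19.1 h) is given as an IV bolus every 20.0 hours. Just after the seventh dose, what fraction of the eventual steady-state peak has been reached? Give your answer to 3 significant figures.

k = ln 2 / 19.1 = 0.03629 h⁻¹
f_n = 1 − e^(−nkτ) = 1 − e^(−7 × 0.03629 × 20.0) = 1 − e^(−5.081) = 1 − 0.006216 ≈ 0.994

0.994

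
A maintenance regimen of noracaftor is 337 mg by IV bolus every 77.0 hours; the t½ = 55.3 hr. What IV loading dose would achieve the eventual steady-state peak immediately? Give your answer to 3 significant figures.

k = ln 2 / 55.3 = 0.01253 hr⁻¹
Accumulation ratio R = 1 / (1 − e^(−kτ)) = 1 / (1 − e^(−0.01253×77.0)) = 1 / (1 − 0.3809) = 1.615
Loading dose = maintenance dose × R = 337 × 1.615 ≈ 544 mg

544 mg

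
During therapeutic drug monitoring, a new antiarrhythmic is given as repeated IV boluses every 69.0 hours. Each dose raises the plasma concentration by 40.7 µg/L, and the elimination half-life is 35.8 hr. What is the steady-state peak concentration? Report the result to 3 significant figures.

55.2 µg/L

k = ln 2 / 35.8 = 0.01936 hr⁻¹
Fraction remaining after one interval: e^(−kτ) = e^(−0.01936 × 69.0) = 0.2629
R = 1 / (1 − 0.2629) = 1.357
Css,max = 40.7 × 1.357 ≈ 55.2 µg/L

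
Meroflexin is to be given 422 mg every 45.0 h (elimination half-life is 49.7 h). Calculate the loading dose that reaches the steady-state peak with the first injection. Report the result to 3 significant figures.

905 mg

k = ln 2 / 49.7 = 0.01395 h⁻¹
Accumulation ratio R = 1 / (1 − e^(−kτ)) = 1 / (1 − e^(−0.01395×45.0)) = 1 / (1 − 0.5339) = 2.145
Loading dose = maintenance dose × R = 422 × 2.145 ≈ 905 mg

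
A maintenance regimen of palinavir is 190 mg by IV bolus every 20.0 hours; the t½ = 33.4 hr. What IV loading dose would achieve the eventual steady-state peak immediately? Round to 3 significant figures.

559 mg

k = ln 2 / 33.4 = 0.02075 hr⁻¹
Accumulation ratio R = 1 / (1 − e^(−kτ)) = 1 / (1 − e^(−0.02075×20.0)) = 1 / (1 − 0.6603) = 2.944
Loading dose = maintenance dose × R = 190 × 2.944 ≈ 559 mg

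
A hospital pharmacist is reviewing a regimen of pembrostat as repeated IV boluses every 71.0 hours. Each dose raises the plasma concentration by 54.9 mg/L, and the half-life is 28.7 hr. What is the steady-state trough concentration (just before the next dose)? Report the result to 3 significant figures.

12.1 mg/L

k = ln 2 / 28.7 = 0.02415 hr⁻¹
Fraction remaining after one interval: e^(−kτ) = e^(−0.02415 × 71.0) = 0.1800
R = 1 / (1 − 0.1800) = 1.220
Css,max = 54.9 × 1.220 = 66.95 mg/L
Css,min = Css,max × e^(−kτ) = 66.95 × 0.1800 ≈ 12.1 mg/L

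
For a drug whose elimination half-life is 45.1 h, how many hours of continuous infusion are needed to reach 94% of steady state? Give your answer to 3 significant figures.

183 hours

k = ln 2 / 45.1 = 0.01537 h⁻¹
f = 1 − e^(−kt)  ⇒  t = −ln(1 − f) / k
t = −ln(1 − 0.94) / 0.01537 = 2.813 / 0.01537 ≈ 183 hours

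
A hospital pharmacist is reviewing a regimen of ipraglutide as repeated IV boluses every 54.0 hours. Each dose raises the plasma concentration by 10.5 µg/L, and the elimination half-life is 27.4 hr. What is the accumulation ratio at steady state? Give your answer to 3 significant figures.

k = ln 2 / 27.4 = 0.02530 hr⁻¹
Fraction remaining after one interval: e^(−kτ) = e^(−0.02530 × 54.0) = 0.2551
R = 1 / (1 − 0.2551) = 1 / 0.7449 ≈ 1.34

1.34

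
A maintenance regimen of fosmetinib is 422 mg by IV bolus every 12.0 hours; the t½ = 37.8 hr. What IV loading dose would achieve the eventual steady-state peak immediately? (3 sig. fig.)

2140 mg

k = ln 2 / 37.8 = 0.01834 hr⁻¹
Accumulation ratio R = 1 / (1 − e^(−kτ)) = 1 / (1 − e^(−0.01834×12.0)) = 1 / (1 − 0.8025) = 5.063
Loading dose = maintenance dose × R = 422 × 5.063 ≈ 2140 mg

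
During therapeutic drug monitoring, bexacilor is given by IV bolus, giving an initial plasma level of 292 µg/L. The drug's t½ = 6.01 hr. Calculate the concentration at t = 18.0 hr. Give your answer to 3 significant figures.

36.6 µg/L

k = ln 2 / 6.01 = 0.1153 hr⁻¹
18.0 hr is 2.995 half-lives, so C = 292 × (1/2)^2.995 = 292 × 0.1254 ≈ 36.6 µg/L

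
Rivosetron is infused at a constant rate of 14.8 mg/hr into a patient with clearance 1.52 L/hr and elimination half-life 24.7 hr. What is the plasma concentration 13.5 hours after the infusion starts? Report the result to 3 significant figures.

3.07 mg/L

Css = rate / CL = 14.8 / 1.52 = 9.737 mg/L
k = ln 2 / 24.7 = 0.02806 hr⁻¹
C(t) = Css (1 − e^(−kt)) = 9.737 × (1 − e^(−0.3788)) = 9.737 × 0.3153 ≈ 3.07 mg/L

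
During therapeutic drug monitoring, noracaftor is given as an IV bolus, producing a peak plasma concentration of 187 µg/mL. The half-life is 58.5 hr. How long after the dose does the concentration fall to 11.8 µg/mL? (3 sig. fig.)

k = ln 2 / 58.5 = 0.01185 hr⁻¹
C(t) = C₀ e^(−kt)  ⇒  t = ln(C₀/C) / k
t = ln(187/11.8) / 0.01185 = 2.763 / 0.01185 ≈ 233 hours

233 hours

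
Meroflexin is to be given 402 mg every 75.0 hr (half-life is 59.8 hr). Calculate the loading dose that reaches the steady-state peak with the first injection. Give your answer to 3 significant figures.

k = ln 2 / 59.8 = 0.01159 hr⁻¹
Accumulation ratio R = 1 / (1 − e^(−kτ)) = 1 / (1 − e^(−0.01159×75.0)) = 1 / (1 − 0.4192) = 1.722
Loading dose = maintenance dose × R = 402 × 1.722 ≈ 692 mg

692 mg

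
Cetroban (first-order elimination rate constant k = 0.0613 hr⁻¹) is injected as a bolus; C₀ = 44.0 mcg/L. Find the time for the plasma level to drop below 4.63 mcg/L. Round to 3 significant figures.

C(t) = C₀ e^(−kt)  ⇒  t = ln(C₀/C) / k
t = ln(44.0/4.63) / 0.06130 = 2.252 / 0.06130 ≈ 36.7 hours

36.7 hours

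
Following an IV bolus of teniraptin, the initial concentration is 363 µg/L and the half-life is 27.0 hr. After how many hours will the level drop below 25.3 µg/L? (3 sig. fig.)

k = ln 2 / 27.0 = 0.02567 hr⁻¹
C(t) = C₀ e^(−kt)  ⇒  t = ln(C₀/C) / k
t = ln(363/25.3) / 0.02567 = 2.664 / 0.02567 ≈ 104 hours

104 hours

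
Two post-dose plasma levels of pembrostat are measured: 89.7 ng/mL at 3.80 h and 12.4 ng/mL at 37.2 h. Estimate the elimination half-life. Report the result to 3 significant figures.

11.7 hours

k = ln(C₁/C₂) / (t₂ − t₁) = ln(89.7/12.4) / (37.2 − 3.80)
  = 1.979 / 33.40 = 0.05924 h⁻¹
t½ = ln 2 / k = ln 2 / 0.05924 ≈ 11.7 hours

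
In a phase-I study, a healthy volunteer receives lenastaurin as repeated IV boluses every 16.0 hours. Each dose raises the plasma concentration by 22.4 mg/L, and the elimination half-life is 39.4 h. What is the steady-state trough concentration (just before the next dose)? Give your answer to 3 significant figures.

k = ln 2 / 39.4 = 0.01759 h⁻¹
Fraction remaining after one interval: e^(−kτ) = e^(−0.01759 × 16.0) = 0.7547
R = 1 / (1 − 0.7547) = 4.076
Css,max = 22.4 × 4.076 = 91.30 mg/L
Css,min = Css,max × e^(−kτ) = 91.30 × 0.7547 ≈ 68.9 mg/L

68.9 mg/L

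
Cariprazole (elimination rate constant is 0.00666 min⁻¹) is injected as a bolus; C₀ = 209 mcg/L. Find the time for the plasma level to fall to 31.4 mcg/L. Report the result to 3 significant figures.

C(t) = C₀ e^(−kt)  ⇒  t = ln(C₀/C) / k
t = ln(209/31.4) / 0.006660 = 1.896 / 0.006660 ≈ 285 minutes

285 minutes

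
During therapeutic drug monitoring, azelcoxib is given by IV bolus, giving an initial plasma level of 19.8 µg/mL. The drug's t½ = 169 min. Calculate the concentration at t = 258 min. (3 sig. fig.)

6.87 µg/mL

k = ln 2 / 169 = 0.004101 min⁻¹
C(t) = C₀ e^(−kt) = 19.8 × e^(−0.004101 × 258) = 19.8 × e^(−1.058) = 19.8 × 0.3471 ≈ 6.87 µg/mL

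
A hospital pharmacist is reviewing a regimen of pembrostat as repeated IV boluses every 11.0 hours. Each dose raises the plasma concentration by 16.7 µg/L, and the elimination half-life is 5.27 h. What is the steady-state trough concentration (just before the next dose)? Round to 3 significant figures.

5.14 µg/L

k = ln 2 / 5.27 = 0.1315 h⁻¹
Fraction remaining after one interval: e^(−kτ) = e^(−0.1315 × 11.0) = 0.2353
R = 1 / (1 − 0.2353) = 1.308
Css,max = 16.7 × 1.308 = 21.84 µg/L
Css,min = Css,max × e^(−kτ) = 21.84 × 0.2353 ≈ 5.14 µg/L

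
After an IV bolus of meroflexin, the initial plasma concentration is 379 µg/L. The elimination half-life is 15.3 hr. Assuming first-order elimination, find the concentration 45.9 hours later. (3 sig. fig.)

47.4 µg/L

k = ln 2 / 15.3 = 0.04530 hr⁻¹
C(t) = C₀ e^(−kt) = 379 × e^(−0.04530 × 45.9) = 379 × e^(−2.079) = 379 × 0.1250 ≈ 47.4 µg/L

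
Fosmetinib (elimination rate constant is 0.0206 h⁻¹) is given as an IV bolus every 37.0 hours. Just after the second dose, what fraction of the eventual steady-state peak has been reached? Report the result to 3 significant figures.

0.782

f_n = 1 − e^(−nkτ) = 1 − e^(−2 × 0.02060 × 37.0) = 1 − e^(−1.524) = 1 − 0.2178 ≈ 0.782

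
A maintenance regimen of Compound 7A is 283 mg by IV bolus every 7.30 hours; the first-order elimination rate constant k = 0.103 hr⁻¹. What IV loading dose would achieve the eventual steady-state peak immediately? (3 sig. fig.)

535 mg

Accumulation ratio R = 1 / (1 − e^(−kτ)) = 1 / (1 − e^(−0.1030×7.30)) = 1 / (1 − 0.4715) = 1.892
Loading dose = maintenance dose × R = 283 × 1.892 ≈ 535 mg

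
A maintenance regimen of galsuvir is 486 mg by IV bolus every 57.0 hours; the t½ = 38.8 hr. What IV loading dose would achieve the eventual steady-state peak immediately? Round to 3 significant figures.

761 mg

k = ln 2 / 38.8 = 0.01786 hr⁻¹
Accumulation ratio R = 1 / (1 − e^(−kτ)) = 1 / (1 − e^(−0.01786×57.0)) = 1 / (1 − 0.3612) = 1.565
Loading dose = maintenance dose × R = 486 × 1.565 ≈ 761 mg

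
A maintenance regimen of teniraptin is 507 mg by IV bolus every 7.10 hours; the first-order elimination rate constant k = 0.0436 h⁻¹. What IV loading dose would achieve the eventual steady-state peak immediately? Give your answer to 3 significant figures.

Accumulation ratio R = 1 / (1 − e^(−kτ)) = 1 / (1 − e^(−0.04360×7.10)) = 1 / (1 − 0.7338) = 3.756
Loading dose = maintenance dose × R = 507 × 3.756 ≈ 1900 mg

1900 mg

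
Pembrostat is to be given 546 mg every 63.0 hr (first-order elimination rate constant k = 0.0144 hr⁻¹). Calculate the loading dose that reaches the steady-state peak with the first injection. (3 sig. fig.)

916 mg

Accumulation ratio R = 1 / (1 − e^(−kτ)) = 1 / (1 − e^(−0.01440×63.0)) = 1 / (1 − 0.4037) = 1.677
Loading dose = maintenance dose × R = 546 × 1.677 ≈ 916 mg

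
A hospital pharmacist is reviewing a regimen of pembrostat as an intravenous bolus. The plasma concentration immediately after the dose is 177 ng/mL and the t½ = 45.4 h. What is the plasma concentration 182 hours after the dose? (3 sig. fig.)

11.0 ng/mL

k = ln 2 / 45.4 = 0.01527 h⁻¹
182 h is 4.009 half-lives, so C = 177 × (1/2)^4.009 = 177 × 0.06212 ≈ 11.0 ng/mL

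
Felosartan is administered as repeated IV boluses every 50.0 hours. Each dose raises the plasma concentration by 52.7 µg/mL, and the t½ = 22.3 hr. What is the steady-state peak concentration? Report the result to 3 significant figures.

k = ln 2 / 22.3 = 0.03108 hr⁻¹
Fraction remaining after one interval: e^(−kτ) = e^(−0.03108 × 50.0) = 0.2114
R = 1 / (1 − 0.2114) = 1.268
Css,max = 52.7 × 1.268 ≈ 66.8 µg/mL

66.8 µg/mL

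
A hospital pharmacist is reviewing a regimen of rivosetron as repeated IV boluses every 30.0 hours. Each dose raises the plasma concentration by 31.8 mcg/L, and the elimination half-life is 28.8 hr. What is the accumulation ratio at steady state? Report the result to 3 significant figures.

1.94

k = ln 2 / 28.8 = 0.02407 hr⁻¹
Fraction remaining after one interval: e^(−kτ) = e^(−0.02407 × 30.0) = 0.4858
R = 1 / (1 − 0.4858) = 1 / 0.5142 ≈ 1.94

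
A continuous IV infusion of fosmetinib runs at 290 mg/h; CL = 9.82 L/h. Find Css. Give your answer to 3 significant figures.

29.5 mg/L

Css = infusion rate / CL = 290 / 9.82 ≈ 29.5 mg/L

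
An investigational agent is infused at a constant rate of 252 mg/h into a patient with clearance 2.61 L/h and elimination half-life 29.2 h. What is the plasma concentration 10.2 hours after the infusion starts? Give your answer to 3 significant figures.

Css = rate / CL = 252 / 2.61 = 96.55 mg/L
k = ln 2 / 29.2 = 0.02374 h⁻¹
C(t) = Css (1 − e^(−kt)) = 96.55 × (1 − e^(−0.2421)) = 96.55 × 0.2150 ≈ 20.8 mg/L

20.8 mg/L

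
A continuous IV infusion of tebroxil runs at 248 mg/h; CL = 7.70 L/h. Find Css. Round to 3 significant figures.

Css = infusion rate / CL = 248 / 7.70 ≈ 32.2 µg/mL

32.2 µg/mL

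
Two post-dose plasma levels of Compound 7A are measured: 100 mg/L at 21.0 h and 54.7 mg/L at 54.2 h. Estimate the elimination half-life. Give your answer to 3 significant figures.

k = ln(C₁/C₂) / (t₂ − t₁) = ln(100/54.7) / (54.2 − 21.0)
  = 0.6033 / 33.20 = 0.01817 h⁻¹
t½ = ln 2 / k = ln 2 / 0.01817 ≈ 38.1 hours

38.1 hours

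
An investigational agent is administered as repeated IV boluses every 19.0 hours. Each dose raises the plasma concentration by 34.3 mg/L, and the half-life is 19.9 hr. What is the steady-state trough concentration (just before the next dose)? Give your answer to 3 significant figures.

k = ln 2 / 19.9 = 0.03483 hr⁻¹
Fraction remaining after one interval: e^(−kτ) = e^(−0.03483 × 19.0) = 0.5159
R = 1 / (1 − 0.5159) = 2.066
Css,max = 34.3 × 2.066 = 70.86 mg/L
Css,min = Css,max × e^(−kτ) = 70.86 × 0.5159 ≈ 36.6 mg/L

36.6 mg/L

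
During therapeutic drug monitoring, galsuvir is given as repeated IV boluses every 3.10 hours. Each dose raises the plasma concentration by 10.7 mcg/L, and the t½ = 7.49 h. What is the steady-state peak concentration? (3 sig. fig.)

k = ln 2 / 7.49 = 0.09254 h⁻¹
Fraction remaining after one interval: e^(−kτ) = e^(−0.09254 × 3.10) = 0.7506
R = 1 / (1 − 0.7506) = 4.010
Css,max = 10.7 × 4.010 ≈ 42.9 mcg/L

42.9 mcg/L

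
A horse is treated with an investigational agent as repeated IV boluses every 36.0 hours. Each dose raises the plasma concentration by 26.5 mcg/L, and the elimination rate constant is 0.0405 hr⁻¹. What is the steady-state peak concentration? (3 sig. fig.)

Fraction remaining after one interval: e^(−kτ) = e^(−0.04050 × 36.0) = 0.2327
R = 1 / (1 − 0.2327) = 1.303
Css,max = 26.5 × 1.303 ≈ 34.5 mcg/L

34.5 mcg/L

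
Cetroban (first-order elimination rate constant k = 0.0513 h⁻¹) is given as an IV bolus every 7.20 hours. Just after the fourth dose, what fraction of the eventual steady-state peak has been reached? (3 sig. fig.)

0.772

f_n = 1 − e^(−nkτ) = 1 − e^(−4 × 0.05130 × 7.20) = 1 − e^(−1.477) = 1 − 0.2282 ≈ 0.772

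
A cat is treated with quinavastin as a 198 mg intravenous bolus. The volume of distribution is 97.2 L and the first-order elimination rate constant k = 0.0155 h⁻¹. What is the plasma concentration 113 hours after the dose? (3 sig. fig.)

C₀ = dose / V = 198 / 97.2 = 2.037 mg/L
C(t) = C₀ e^(−kt) = 2.037 × e^(−0.01550 × 113) = 2.037 × e^(−1.752) = 2.037 × 0.1735 ≈ 0.353 mg/L

0.353 mg/L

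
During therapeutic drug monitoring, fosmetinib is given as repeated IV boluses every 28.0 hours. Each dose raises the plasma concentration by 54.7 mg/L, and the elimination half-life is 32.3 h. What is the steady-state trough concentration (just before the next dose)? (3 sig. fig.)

66.4 mg/L

k = ln 2 / 32.3 = 0.02146 h⁻¹
Fraction remaining after one interval: e^(−kτ) = e^(−0.02146 × 28.0) = 0.5483
R = 1 / (1 − 0.5483) = 2.214
Css,max = 54.7 × 2.214 = 121.1 mg/L
Css,min = Css,max × e^(−kτ) = 121.1 × 0.5483 ≈ 66.4 mg/L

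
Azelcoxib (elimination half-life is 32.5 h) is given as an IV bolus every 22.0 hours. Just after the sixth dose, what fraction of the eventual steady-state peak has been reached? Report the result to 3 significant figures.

k = ln 2 / 32.5 = 0.02133 h⁻¹
f_n = 1 − e^(−nkτ) = 1 − e^(−6 × 0.02133 × 22.0) = 1 − e^(−2.815) = 1 − 0.05989 ≈ 0.940

0.940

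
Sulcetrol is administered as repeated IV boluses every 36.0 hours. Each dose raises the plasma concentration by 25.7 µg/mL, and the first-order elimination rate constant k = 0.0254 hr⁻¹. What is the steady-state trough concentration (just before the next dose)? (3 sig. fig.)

Fraction remaining after one interval: e^(−kτ) = e^(−0.02540 × 36.0) = 0.4008
R = 1 / (1 − 0.4008) = 1.669
Css,max = 25.7 × 1.669 = 42.89 µg/mL
Css,min = Css,max × e^(−kτ) = 42.89 × 0.4008 ≈ 17.2 µg/mL

17.2 µg/mL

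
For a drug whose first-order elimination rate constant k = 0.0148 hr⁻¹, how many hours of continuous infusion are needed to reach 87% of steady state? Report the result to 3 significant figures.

138 hours

f = 1 − e^(−kt)  ⇒  t = −ln(1 − f) / k
t = −ln(1 − 0.87) / 0.01480 = 2.040 / 0.01480 ≈ 138 hours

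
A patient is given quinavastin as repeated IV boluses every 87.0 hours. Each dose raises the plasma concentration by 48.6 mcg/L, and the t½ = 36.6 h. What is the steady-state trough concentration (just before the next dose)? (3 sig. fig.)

11.6 mcg/L

k = ln 2 / 36.6 = 0.01894 h⁻¹
Fraction remaining after one interval: e^(−kτ) = e^(−0.01894 × 87.0) = 0.1925
R = 1 / (1 − 0.1925) = 1.238
Css,max = 48.6 × 1.238 = 60.19 mcg/L
Css,min = Css,max × e^(−kτ) = 60.19 × 0.1925 ≈ 11.6 mcg/L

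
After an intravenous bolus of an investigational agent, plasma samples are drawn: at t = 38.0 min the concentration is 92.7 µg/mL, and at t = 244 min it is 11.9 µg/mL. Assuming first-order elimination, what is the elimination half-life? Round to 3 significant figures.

69.6 minutes

k = ln(C₁/C₂) / (t₂ − t₁) = ln(92.7/11.9) / (244 − 38.0)
  = 2.053 / 206.0 = 0.009965 min⁻¹
t½ = ln 2 / k = ln 2 / 0.009965 ≈ 69.6 minutes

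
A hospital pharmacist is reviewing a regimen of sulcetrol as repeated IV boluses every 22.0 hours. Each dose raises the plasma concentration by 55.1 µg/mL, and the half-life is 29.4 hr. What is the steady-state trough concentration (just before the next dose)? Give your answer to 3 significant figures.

k = ln 2 / 29.4 = 0.02358 hr⁻¹
Fraction remaining after one interval: e^(−kτ) = e^(−0.02358 × 22.0) = 0.5953
R = 1 / (1 − 0.5953) = 2.471
Css,max = 55.1 × 2.471 = 136.2 µg/mL
Css,min = Css,max × e^(−kτ) = 136.2 × 0.5953 ≈ 81.1 µg/mL

81.1 µg/mL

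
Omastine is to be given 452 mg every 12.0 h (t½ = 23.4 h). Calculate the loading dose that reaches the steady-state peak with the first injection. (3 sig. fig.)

1510 mg

k = ln 2 / 23.4 = 0.02962 h⁻¹
Accumulation ratio R = 1 / (1 − e^(−kτ)) = 1 / (1 − e^(−0.02962×12.0)) = 1 / (1 − 0.7009) = 3.343
Loading dose = maintenance dose × R = 452 × 3.343 ≈ 1510 mg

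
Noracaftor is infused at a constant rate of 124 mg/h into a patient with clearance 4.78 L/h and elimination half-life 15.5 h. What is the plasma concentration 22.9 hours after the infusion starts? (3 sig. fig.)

16.6 µg/mL

Css = rate / CL = 124 / 4.78 = 25.94 µg/mL
k = ln 2 / 15.5 = 0.04472 h⁻¹
C(t) = Css (1 − e^(−kt)) = 25.94 × (1 − e^(−1.024)) = 25.94 × 0.6409 ≈ 16.6 µg/mL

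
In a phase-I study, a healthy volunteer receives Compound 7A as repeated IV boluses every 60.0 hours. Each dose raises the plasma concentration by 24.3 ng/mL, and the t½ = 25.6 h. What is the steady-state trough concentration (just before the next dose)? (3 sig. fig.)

5.96 ng/mL

k = ln 2 / 25.6 = 0.02708 h⁻¹
Fraction remaining after one interval: e^(−kτ) = e^(−0.02708 × 60.0) = 0.1970
R = 1 / (1 − 0.1970) = 1.245
Css,max = 24.3 × 1.245 = 30.26 ng/mL
Css,min = Css,max × e^(−kτ) = 30.26 × 0.1970 ≈ 5.96 ng/mL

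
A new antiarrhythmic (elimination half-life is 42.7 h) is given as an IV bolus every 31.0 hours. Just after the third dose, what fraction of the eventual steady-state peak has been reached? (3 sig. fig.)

k = ln 2 / 42.7 = 0.01623 h⁻¹
f_n = 1 − e^(−nkτ) = 1 − e^(−3 × 0.01623 × 31.0) = 1 − e^(−1.510) = 1 − 0.2210 ≈ 0.779

0.779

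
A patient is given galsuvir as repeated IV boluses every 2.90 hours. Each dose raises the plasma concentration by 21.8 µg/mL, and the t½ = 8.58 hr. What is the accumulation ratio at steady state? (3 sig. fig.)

k = ln 2 / 8.58 = 0.08079 hr⁻¹
Fraction remaining after one interval: e^(−kτ) = e^(−0.08079 × 2.90) = 0.7911
R = 1 / (1 − 0.7911) = 1 / 0.2089 ≈ 4.79

4.79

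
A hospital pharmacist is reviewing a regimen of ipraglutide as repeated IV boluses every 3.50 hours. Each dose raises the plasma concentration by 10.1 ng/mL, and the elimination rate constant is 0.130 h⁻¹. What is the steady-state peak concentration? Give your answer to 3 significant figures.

Fraction remaining after one interval: e^(−kτ) = e^(−0.1300 × 3.50) = 0.6344
R = 1 / (1 − 0.6344) = 2.736
Css,max = 10.1 × 2.736 ≈ 27.6 ng/mL

27.6 ng/mL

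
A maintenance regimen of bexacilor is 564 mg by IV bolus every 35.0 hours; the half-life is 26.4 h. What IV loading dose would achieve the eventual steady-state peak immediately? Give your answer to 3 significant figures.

938 mg

k = ln 2 / 26.4 = 0.02626 h⁻¹
Accumulation ratio R = 1 / (1 − e^(−kτ)) = 1 / (1 − e^(−0.02626×35.0)) = 1 / (1 − 0.3989) = 1.664
Loading dose = maintenance dose × R = 564 × 1.664 ≈ 938 mg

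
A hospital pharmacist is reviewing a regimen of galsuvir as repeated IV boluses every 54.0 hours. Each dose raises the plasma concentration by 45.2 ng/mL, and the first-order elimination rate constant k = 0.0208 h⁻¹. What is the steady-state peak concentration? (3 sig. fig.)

Fraction remaining after one interval: e^(−kτ) = e^(−0.02080 × 54.0) = 0.3252
R = 1 / (1 − 0.3252) = 1.482
Css,max = 45.2 × 1.482 ≈ 67.0 ng/mL

67.0 ng/mL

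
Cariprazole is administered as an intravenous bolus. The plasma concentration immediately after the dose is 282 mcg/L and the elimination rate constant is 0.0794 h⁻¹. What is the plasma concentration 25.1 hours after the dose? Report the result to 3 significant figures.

C(t) = C₀ e^(−kt) = 282 × e^(−0.07940 × 25.1) = 282 × e^(−1.993) = 282 × 0.1363 ≈ 38.4 mcg/L

38.4 mcg/L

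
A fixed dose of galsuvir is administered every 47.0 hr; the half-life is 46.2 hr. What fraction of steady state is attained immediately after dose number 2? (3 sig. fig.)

k = ln 2 / 46.2 = 0.01500 hr⁻¹
f_n = 1 − e^(−nkτ) = 1 − e^(−2 × 0.01500 × 47.0) = 1 − e^(−1.410) = 1 − 0.2441 ≈ 0.756

0.756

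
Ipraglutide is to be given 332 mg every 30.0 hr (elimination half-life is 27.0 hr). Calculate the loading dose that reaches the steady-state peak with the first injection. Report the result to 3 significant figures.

618 mg

k = ln 2 / 27.0 = 0.02567 hr⁻¹
Accumulation ratio R = 1 / (1 − e^(−kτ)) = 1 / (1 − e^(−0.02567×30.0)) = 1 / (1 − 0.4629) = 1.862
Loading dose = maintenance dose × R = 332 × 1.862 ≈ 618 mg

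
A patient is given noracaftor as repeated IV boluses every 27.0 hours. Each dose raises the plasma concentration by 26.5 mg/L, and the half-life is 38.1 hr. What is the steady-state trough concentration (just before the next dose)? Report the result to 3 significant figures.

k = ln 2 / 38.1 = 0.01819 hr⁻¹
Fraction remaining after one interval: e^(−kτ) = e^(−0.01819 × 27.0) = 0.6119
R = 1 / (1 − 0.6119) = 2.577
Css,max = 26.5 × 2.577 = 68.28 mg/L
Css,min = Css,max × e^(−kτ) = 68.28 × 0.6119 ≈ 41.8 mg/L

41.8 mg/L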